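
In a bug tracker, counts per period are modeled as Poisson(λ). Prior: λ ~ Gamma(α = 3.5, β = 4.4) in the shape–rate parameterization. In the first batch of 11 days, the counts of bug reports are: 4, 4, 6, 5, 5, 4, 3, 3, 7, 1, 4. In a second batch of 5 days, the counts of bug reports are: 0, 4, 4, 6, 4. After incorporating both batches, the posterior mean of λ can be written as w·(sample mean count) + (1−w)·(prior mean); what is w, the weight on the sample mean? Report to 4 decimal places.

With a Gamma(shape α, rate β) prior, the Poisson likelihood is conjugate: the posterior is Gamma(α + ΣXᵢ, β + n).
Total number of days: n = 11 + 5 = 16.
Posterior mean = (α₀+S)/(β₀+n) = [n/(β₀+n)]·(S/n) + [β₀/(β₀+n)]·(α₀/β₀), so only n and β₀ enter the weight.
Weight on data w = n/(β₀+n) = 16/(4.4+16) = 16/20.4 = 0.7843.

0.7843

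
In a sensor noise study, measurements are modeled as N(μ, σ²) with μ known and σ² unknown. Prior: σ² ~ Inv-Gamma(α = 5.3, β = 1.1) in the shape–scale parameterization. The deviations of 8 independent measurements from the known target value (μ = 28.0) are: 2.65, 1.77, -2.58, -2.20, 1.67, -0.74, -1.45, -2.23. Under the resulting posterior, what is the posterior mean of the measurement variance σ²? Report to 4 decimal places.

2.0641

With known mean μ and an Inverse-Gamma(α, β) prior on σ², the Normal likelihood is conjugate: posterior is Inv-Gamma(α + n/2, β + Σ(xᵢ−μ)²/2).
Σ(xᵢ−μ)² = (2.65)² + (1.77)² + (-2.58)² + (-2.20)² + (1.67)² + (-0.74)² + (-1.45)² + (-2.23)² = 32.0637.
Posterior: Inv-Gamma(5.3 + 8/2, 1.1 + 32.0637/2) = Inv-Gamma(9.30, 17.13185).
E[σ²|data] = β/(α−1) = 17.13185/8.30 = 2.0641.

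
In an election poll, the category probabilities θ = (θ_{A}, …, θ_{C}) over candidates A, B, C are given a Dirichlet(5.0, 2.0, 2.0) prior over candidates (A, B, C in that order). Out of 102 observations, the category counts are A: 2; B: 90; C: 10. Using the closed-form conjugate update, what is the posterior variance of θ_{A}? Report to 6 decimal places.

The Dirichlet prior is conjugate to the Multinomial likelihood: each posterior αⱼ = prior αⱼ + observed count nⱼ.
Posterior concentration: (7.0, 92.0, 12.0), total = 111.0.
Var[θ_j] = α_j(Σα−α_j)/((Σα)²(Σα+1)) = 7.0·104.0/(111.0²·112.0) = 0.000528.

0.000528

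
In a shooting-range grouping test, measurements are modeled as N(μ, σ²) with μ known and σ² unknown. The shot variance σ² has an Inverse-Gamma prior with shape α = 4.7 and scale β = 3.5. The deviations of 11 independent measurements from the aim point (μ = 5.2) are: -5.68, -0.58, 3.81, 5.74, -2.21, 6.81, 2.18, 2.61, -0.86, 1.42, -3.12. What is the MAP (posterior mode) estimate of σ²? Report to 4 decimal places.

7.2490

With known mean μ and an Inverse-Gamma(α, β) prior on σ², the Normal likelihood is conjugate: posterior is Inv-Gamma(α + n/2, β + Σ(xᵢ−μ)²/2).
Σ(xᵢ−μ)² = (-5.68)² + (-0.58)² + (3.81)² + (5.74)² + (-2.21)² + (6.81)² + (2.18)² + (2.61)² + (-0.86)² + (1.42)² + (-3.12)² = 155.3776.
Posterior: Inv-Gamma(4.7 + 11/2, 3.5 + 155.3776/2) = Inv-Gamma(10.20, 81.18880).
Mode = β/(α+1) = 81.18880/11.20 = 7.2490.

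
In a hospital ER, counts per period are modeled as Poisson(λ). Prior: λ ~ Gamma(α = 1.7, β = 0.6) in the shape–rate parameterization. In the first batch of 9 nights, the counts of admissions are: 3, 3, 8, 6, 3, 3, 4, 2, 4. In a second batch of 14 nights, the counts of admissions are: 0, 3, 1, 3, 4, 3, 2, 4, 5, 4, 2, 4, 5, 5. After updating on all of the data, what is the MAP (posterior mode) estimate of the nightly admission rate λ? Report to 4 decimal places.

3.4619

With a Gamma(shape α, rate β) prior, the Poisson likelihood is conjugate: the posterior is Gamma(α + ΣXᵢ, β + n).
Batch 1: sum of counts S = 36 over n = 9 nights.
After batch 1: Gamma(α+S, β+n) = Gamma(1.7+36, 0.6+9) = Gamma(37.7, 9.6).
Batch 2: sum of counts S = 45 over n = 14 nights.
After batch 2: Gamma(α+S, β+n) = Gamma(37.7+45, 9.6+14) = Gamma(82.7, 23.6).
Mode of Gamma(α,β) for α≥1 is (α−1)/β = 81.7/23.6 = 3.4619.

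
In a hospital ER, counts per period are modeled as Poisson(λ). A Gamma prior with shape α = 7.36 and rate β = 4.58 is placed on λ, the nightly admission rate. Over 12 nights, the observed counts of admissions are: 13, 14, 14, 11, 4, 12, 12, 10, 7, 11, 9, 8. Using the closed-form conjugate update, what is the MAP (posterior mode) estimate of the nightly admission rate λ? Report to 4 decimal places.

With a Gamma(shape α, rate β) prior, the Poisson likelihood is conjugate: the posterior is Gamma(α + ΣXᵢ, β + n).
Sum of counts S = 125 over n = 12 nights.
Posterior: Gamma(α+S, β+n) = Gamma(7.36+125, 4.58+12) = Gamma(132.36, 16.58).
Mode of Gamma(α,β) for α≥1 is (α−1)/β = 131.36/16.58 = 7.9228.

7.9228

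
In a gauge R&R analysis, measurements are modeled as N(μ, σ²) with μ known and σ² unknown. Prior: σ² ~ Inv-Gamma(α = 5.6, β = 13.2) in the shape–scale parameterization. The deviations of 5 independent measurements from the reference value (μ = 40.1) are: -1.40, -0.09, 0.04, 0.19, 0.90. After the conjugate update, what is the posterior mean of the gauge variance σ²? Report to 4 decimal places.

With known mean μ and an Inverse-Gamma(α, β) prior on σ², the Normal likelihood is conjugate: posterior is Inv-Gamma(α + n/2, β + Σ(xᵢ−μ)²/2).
Σ(xᵢ−μ)² = (-1.40)² + (-0.09)² + (0.04)² + (0.19)² + (0.90)² = 2.8158.
Posterior: Inv-Gamma(5.6 + 5/2, 13.2 + 2.8158/2) = Inv-Gamma(8.10, 14.60790).
E[σ²|data] = β/(α−1) = 14.60790/7.10 = 2.0575.

2.0575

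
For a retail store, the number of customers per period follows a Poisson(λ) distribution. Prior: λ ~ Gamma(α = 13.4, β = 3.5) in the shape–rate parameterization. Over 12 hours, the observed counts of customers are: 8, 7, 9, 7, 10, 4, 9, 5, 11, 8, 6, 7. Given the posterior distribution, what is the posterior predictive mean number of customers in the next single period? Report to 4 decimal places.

6.7355

With a Gamma(shape α, rate β) prior, the Poisson likelihood is conjugate: the posterior is Gamma(α + ΣXᵢ, β + n).
Sum of counts S = 91 over n = 12 hours.
Posterior: Gamma(α+S, β+n) = Gamma(13.4+91, 3.5+12) = Gamma(104.4, 15.5).
The predictive distribution for one future period is NegBinom with mean α/β = 6.7355.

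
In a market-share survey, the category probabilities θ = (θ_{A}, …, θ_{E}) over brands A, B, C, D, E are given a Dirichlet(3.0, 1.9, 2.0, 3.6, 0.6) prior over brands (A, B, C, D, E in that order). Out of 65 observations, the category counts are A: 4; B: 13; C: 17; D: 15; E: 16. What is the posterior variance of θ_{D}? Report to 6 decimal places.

The Dirichlet prior is conjugate to the Multinomial likelihood: each posterior αⱼ = prior αⱼ + observed count nⱼ.
Posterior concentration: (7.0, 14.9, 19.0, 18.6, 16.6), total = 76.1.
Var[θ_j] = α_j(Σα−α_j)/((Σα)²(Σα+1)) = 18.6·57.5/(76.1²·77.1) = 0.002395.

0.002395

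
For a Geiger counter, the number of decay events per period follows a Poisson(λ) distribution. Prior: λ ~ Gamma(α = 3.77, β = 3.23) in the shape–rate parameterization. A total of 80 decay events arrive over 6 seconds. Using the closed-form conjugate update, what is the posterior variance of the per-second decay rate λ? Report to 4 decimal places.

With a Gamma(shape α, rate β) prior, the Poisson likelihood is conjugate: the posterior is Gamma(α + ΣXᵢ, β + n).
Posterior: Gamma(α+S, β+n) = Gamma(3.77+80, 3.23+6) = Gamma(83.77, 9.23).
Var = α/β² = 83.77/9.23² = 0.9833.

0.9833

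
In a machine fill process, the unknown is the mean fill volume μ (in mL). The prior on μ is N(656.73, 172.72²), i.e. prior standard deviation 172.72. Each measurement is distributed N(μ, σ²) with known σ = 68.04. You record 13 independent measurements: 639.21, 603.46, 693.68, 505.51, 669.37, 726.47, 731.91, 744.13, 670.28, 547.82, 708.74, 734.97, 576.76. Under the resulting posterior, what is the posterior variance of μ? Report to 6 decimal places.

351.910095

For Normal data with known variance σ², a Normal(μ₀, σ₀²) prior on μ is conjugate. Posterior precision = 1/σ₀² + n/σ²; posterior mean is the precision-weighted average of μ₀ and x̄.
σ₀² = 172.72² = 29832.1984, σ² = 68.04² = 4629.4416; σ² + n·σ₀² = 4629.4416 + 13·29832.1984 = 392448.0208.
Posterior precision = 1/σ₀² + n/σ² = 1/29832.1984 + 13/4629.4416 = (σ² + n·σ₀²)/(σ₀²σ²) = 392448.0208/(29832.1984·4629.4416); posterior variance σₙ² = σ₀²σ²/(σ² + n·σ₀²) = 29832.1984·4629.4416/392448.0208 = 351.910095.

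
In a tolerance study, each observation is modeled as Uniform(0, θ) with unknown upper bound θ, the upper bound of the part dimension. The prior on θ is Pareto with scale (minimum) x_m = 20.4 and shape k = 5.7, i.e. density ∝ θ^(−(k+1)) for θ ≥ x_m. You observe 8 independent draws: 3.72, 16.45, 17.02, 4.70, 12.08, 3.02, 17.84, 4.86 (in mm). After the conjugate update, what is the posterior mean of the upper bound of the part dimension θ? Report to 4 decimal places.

A Pareto(scale x_m, shape k) prior on the upper bound θ of Uniform(0, θ) is conjugate: posterior is Pareto(max(x_m, max xᵢ), k + n).
Sample maximum = 17.84; prior scale x_m = 20.4 → posterior scale = max = 20.40.
Posterior shape = 5.7 + 8 = 13.7.
E[θ|data] = k·x_m/(k−1) = 13.7·20.40/12.7 = 22.0063.

22.0063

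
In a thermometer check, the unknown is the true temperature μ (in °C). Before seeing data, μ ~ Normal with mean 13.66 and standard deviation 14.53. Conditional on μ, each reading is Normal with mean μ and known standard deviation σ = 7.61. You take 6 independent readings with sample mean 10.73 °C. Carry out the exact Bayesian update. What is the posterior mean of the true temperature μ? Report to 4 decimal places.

10.8581

For Normal data with known variance σ², a Normal(μ₀, σ₀²) prior on μ is conjugate. Posterior precision = 1/σ₀² + n/σ²; posterior mean is the precision-weighted average of μ₀ and x̄.
n·x̄ = 6·10.73 = 64.38.
σ₀² = 14.53² = 211.1209, σ² = 7.61² = 57.9121; σ² + n·σ₀² = 57.9121 + 6·211.1209 = 1324.6375.
Posterior mean = (μ₀/σ₀² + n·x̄/σ²)/(1/σ₀² + n/σ²) = (σ²·μ₀ + σ₀²·n·x̄)/(σ² + n·σ₀²) = (57.9121·13.66 + 211.1209·64.38)/1324.6375 = 14383.042828/1324.6375 = 10.8581.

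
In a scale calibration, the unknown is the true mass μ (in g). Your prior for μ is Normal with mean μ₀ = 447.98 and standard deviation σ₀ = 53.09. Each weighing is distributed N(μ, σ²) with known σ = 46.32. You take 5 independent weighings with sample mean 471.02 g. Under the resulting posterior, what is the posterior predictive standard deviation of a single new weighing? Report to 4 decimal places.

50.1792

For Normal data with known variance σ², a Normal(μ₀, σ₀²) prior on μ is conjugate. Posterior precision = 1/σ₀² + n/σ²; posterior mean is the precision-weighted average of μ₀ and x̄.
σ₀² = 53.09² = 2818.5481, σ² = 46.32² = 2145.5424; σ² + n·σ₀² = 2145.5424 + 5·2818.5481 = 16238.2829.
Posterior precision = 1/σ₀² + n/σ² = 1/2818.5481 + 5/2145.5424 = (σ² + n·σ₀²)/(σ₀²σ²) = 16238.2829/(2818.5481·2145.5424); posterior variance σₙ² = σ₀²σ²/(σ² + n·σ₀²) = 2818.5481·2145.5424/16238.2829 = 372.410956.
Predictive variance for one new observation = σₙ² + σ² = 2818.5481·2145.5424/16238.2829 + 2145.5424 = σ²·(σ₀² + 16238.2829)/16238.2829 = 2145.5424·19056.831/16238.2829 = 2517.953356; SD = √(2145.5424·19056.831/16238.2829) = 50.1792.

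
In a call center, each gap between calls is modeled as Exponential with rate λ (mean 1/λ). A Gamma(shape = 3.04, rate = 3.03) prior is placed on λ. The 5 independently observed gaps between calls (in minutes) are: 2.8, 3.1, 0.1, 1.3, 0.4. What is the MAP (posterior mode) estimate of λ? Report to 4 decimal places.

With a Gamma(shape α, rate β) prior on the exponential rate λ, the posterior after n observations with total T = Σxᵢ is Gamma(α+n, β+T).
Sum of observations T = 7.7 minutes; n = 5.
Posterior: Gamma(3.04+5, 3.03+7.7) = Gamma(8.04, 10.73).
Mode = (α−1)/β = 0.6561.

0.6561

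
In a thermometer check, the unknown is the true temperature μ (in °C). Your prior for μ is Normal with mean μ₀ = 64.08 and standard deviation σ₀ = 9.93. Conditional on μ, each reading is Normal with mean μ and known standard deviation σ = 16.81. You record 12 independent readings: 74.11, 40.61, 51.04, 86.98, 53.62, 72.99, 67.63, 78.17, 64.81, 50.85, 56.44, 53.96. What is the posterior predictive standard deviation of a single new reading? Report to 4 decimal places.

For Normal data with known variance σ², a Normal(μ₀, σ₀²) prior on μ is conjugate. Posterior precision = 1/σ₀² + n/σ²; posterior mean is the precision-weighted average of μ₀ and x̄.
σ₀² = 9.93² = 98.6049, σ² = 16.81² = 282.5761; σ² + n·σ₀² = 282.5761 + 12·98.6049 = 1465.8349.
Posterior precision = 1/σ₀² + n/σ² = 1/98.6049 + 12/282.5761 = (σ² + n·σ₀²)/(σ₀²σ²) = 1465.8349/(98.6049·282.5761); posterior variance σₙ² = σ₀²σ²/(σ² + n·σ₀²) = 98.6049·282.5761/1465.8349 = 19.008545.
Predictive variance for one new observation = σₙ² + σ² = 98.6049·282.5761/1465.8349 + 282.5761 = σ²·(σ₀² + 1465.8349)/1465.8349 = 282.5761·1564.4398/1465.8349 = 301.584645; SD = √(282.5761·1564.4398/1465.8349) = 17.3662.

17.3662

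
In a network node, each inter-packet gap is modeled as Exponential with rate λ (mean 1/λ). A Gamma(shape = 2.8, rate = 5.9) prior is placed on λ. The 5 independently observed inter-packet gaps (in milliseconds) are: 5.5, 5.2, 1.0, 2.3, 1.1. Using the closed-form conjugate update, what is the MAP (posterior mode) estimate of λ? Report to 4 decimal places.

With a Gamma(shape α, rate β) prior on the exponential rate λ, the posterior after n observations with total T = Σxᵢ is Gamma(α+n, β+T).
Sum of observations T = 15.1 milliseconds; n = 5.
Posterior: Gamma(2.8+5, 5.9+15.1) = Gamma(7.8, 21.0).
Mode = (α−1)/β = 0.3238.

0.3238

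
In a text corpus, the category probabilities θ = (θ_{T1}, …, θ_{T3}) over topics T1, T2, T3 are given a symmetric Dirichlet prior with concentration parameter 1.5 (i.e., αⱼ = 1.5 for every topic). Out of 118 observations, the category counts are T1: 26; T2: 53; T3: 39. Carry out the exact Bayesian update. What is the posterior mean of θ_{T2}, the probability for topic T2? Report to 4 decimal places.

0.4449

The Dirichlet prior is conjugate to the Multinomial likelihood: each posterior αⱼ = prior αⱼ + observed count nⱼ.
Posterior concentration: (27.5, 54.5, 40.5), total = 122.5.
E[θ_{T2}|data] = α_{T2}/Σα = 54.5/122.5 = 0.4449.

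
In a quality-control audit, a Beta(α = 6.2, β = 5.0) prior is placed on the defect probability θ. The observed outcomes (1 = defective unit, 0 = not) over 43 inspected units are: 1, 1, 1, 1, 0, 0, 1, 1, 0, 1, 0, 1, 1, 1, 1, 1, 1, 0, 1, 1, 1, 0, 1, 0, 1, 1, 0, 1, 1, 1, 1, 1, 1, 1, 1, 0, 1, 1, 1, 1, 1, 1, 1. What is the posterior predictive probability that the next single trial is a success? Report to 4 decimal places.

0.7417

The Beta prior is conjugate to a Binomial/Bernoulli likelihood; the update adds successes to α and failures to β.
Posterior: Beta(α+k, β+n−k) = Beta(6.2+34, 5.0+9) = Beta(40.2, 14.0).
For a single future Bernoulli trial, P(success | data) = α/(α+β) = 0.7417.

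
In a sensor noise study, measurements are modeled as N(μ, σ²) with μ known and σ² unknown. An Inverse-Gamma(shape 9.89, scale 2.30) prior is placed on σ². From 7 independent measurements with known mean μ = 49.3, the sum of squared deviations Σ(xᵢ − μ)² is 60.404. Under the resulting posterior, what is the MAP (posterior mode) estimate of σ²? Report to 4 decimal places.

With known mean μ and an Inverse-Gamma(α, β) prior on σ², the Normal likelihood is conjugate: posterior is Inv-Gamma(α + n/2, β + Σ(xᵢ−μ)²/2).
Posterior: Inv-Gamma(9.89 + 7/2, 2.30 + 60.404/2) = Inv-Gamma(13.39, 32.5020).
Mode = β/(α+1) = 32.5020/14.39 = 2.2587.

2.2587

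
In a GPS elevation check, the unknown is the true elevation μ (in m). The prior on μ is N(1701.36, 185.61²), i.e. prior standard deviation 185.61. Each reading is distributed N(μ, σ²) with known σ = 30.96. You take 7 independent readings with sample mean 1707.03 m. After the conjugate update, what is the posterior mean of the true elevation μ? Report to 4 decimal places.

For Normal data with known variance σ², a Normal(μ₀, σ₀²) prior on μ is conjugate. Posterior precision = 1/σ₀² + n/σ²; posterior mean is the precision-weighted average of μ₀ and x̄.
n·x̄ = 7·1707.03 = 11949.21.
σ₀² = 185.61² = 34451.0721, σ² = 30.96² = 958.5216; σ² + n·σ₀² = 958.5216 + 7·34451.0721 = 242116.0263.
Posterior mean = (μ₀/σ₀² + n·x̄/σ²)/(1/σ₀² + n/σ²) = (σ²·μ₀ + σ₀²·n·x̄)/(σ² + n·σ₀²) = (958.5216·1701.36 + 34451.0721·11949.21)/242116.0263 = 413293885.557417/242116.0263 = 1707.0076.

1707.0076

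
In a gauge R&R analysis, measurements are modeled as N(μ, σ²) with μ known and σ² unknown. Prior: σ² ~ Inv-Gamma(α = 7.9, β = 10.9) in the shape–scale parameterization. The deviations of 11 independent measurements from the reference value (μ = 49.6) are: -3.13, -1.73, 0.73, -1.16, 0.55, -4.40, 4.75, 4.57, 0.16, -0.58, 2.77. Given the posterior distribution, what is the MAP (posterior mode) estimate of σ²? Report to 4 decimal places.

3.7366

With known mean μ and an Inverse-Gamma(α, β) prior on σ², the Normal likelihood is conjugate: posterior is Inv-Gamma(α + n/2, β + Σ(xᵢ−μ)²/2).
Σ(xᵢ−μ)² = (-3.13)² + (-1.73)² + (0.73)² + (-1.16)² + (0.55)² + (-4.40)² + (4.75)² + (4.57)² + (0.16)² + (-0.58)² + (2.77)² = 85.8131.
Posterior: Inv-Gamma(7.9 + 11/2, 10.9 + 85.8131/2) = Inv-Gamma(13.40, 53.80655).
Mode = β/(α+1) = 53.80655/14.40 = 3.7366.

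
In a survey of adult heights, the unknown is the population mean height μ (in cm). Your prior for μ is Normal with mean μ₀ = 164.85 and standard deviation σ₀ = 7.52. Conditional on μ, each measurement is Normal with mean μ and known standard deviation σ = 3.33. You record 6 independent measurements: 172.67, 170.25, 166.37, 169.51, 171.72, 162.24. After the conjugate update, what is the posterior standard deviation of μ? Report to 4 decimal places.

1.3378

For Normal data with known variance σ², a Normal(μ₀, σ₀²) prior on μ is conjugate. Posterior precision = 1/σ₀² + n/σ²; posterior mean is the precision-weighted average of μ₀ and x̄.
σ₀² = 7.52² = 56.5504, σ² = 3.33² = 11.0889; σ² + n·σ₀² = 11.0889 + 6·56.5504 = 350.3913.
Posterior precision = 1/σ₀² + n/σ² = 1/56.5504 + 6/11.0889 = (σ² + n·σ₀²)/(σ₀²σ²) = 350.3913/(56.5504·11.0889); posterior variance σₙ² = σ₀²σ²/(σ² + n·σ₀²) = 56.5504·11.0889/350.3913 = 1.789661.
Posterior SD = √σₙ² = √(56.5504·11.0889/350.3913) = 1.3378.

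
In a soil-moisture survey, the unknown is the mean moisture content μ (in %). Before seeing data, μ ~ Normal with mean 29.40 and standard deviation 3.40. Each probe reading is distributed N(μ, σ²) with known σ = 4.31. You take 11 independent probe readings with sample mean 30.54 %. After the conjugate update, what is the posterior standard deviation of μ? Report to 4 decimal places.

For Normal data with known variance σ², a Normal(μ₀, σ₀²) prior on μ is conjugate. Posterior precision = 1/σ₀² + n/σ²; posterior mean is the precision-weighted average of μ₀ and x̄.
σ₀² = 3.40² = 11.56, σ² = 4.31² = 18.5761; σ² + n·σ₀² = 18.5761 + 11·11.56 = 145.7361.
Posterior precision = 1/σ₀² + n/σ² = 1/11.56 + 11/18.5761 = (σ² + n·σ₀²)/(σ₀²σ²) = 145.7361/(11.56·18.5761); posterior variance σₙ² = σ₀²σ²/(σ² + n·σ₀²) = 11.56·18.5761/145.7361 = 1.473483.
Posterior SD = √σₙ² = √(11.56·18.5761/145.7361) = 1.2139.

1.2139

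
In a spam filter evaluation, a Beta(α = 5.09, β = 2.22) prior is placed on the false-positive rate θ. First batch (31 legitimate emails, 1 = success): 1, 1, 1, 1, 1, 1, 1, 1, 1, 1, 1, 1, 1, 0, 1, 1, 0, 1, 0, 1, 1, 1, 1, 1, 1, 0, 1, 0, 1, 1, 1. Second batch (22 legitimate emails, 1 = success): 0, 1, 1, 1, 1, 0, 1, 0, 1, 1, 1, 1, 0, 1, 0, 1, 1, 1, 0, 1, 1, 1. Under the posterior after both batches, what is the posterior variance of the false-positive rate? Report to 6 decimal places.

The Beta prior is conjugate to a Binomial/Bernoulli likelihood; the update adds successes to α and failures to β.
After batch 1: Beta(5.09+26, 2.22+5) = Beta(31.09, 7.22).
After batch 2: Beta(31.09+16, 7.22+6) = Beta(47.09, 13.22).
Var = αβ/((α+β)²(α+β+1)) = 47.09·13.22/(60.31²·61.31) = 0.002792.

0.002792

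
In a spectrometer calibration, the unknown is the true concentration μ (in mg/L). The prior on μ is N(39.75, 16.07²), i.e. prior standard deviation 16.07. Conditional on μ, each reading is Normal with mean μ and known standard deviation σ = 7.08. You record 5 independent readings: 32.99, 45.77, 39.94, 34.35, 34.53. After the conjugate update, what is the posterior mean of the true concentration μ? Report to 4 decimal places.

37.5995

For Normal data with known variance σ², a Normal(μ₀, σ₀²) prior on μ is conjugate. Posterior precision = 1/σ₀² + n/σ²; posterior mean is the precision-weighted average of μ₀ and x̄.
Σxᵢ = 32.99 + 45.77 + 39.94 + 34.35 + 34.53 = 187.58, so n·x̄ = 187.58.
σ₀² = 16.07² = 258.2449, σ² = 7.08² = 50.1264; σ² + n·σ₀² = 50.1264 + 5·258.2449 = 1341.3509.
Posterior mean = (μ₀/σ₀² + n·x̄/σ²)/(1/σ₀² + n/σ²) = (σ²·μ₀ + σ₀²·n·x̄)/(σ² + n·σ₀²) = (50.1264·39.75 + 258.2449·187.58)/1341.3509 = 50434.102742/1341.3509 = 37.5995.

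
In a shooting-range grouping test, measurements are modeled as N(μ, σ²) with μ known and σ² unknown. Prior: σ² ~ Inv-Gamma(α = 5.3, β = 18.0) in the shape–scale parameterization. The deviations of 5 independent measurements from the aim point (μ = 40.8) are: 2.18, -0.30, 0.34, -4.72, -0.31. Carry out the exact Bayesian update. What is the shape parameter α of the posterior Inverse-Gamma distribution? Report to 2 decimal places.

With known mean μ and an Inverse-Gamma(α, β) prior on σ², the Normal likelihood is conjugate: posterior is Inv-Gamma(α + n/2, β + Σ(xᵢ−μ)²/2).
Σ(xᵢ−μ)² = (2.18)² + (-0.30)² + (0.34)² + (-4.72)² + (-0.31)² = 27.3325.
Posterior: Inv-Gamma(5.3 + 5/2, 18.0 + 27.3325/2) = Inv-Gamma(7.80, 31.66625).
Posterior α = 7.80.

7.80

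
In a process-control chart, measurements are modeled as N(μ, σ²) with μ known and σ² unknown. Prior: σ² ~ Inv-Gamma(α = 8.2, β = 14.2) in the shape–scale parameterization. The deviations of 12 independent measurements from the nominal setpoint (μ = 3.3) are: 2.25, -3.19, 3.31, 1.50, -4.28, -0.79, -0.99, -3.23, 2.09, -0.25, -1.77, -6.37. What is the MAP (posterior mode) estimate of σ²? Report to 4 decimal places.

4.4520

With known mean μ and an Inverse-Gamma(α, β) prior on σ², the Normal likelihood is conjugate: posterior is Inv-Gamma(α + n/2, β + Σ(xᵢ−μ)²/2).
Σ(xᵢ−μ)² = (2.25)² + (-3.19)² + (3.31)² + (1.50)² + (-4.28)² + (-0.79)² + (-0.99)² + (-3.23)² + (2.09)² + (-0.25)² + (-1.77)² + (-6.37)² = 106.9406.
Posterior: Inv-Gamma(8.2 + 12/2, 14.2 + 106.9406/2) = Inv-Gamma(14.20, 67.67030).
Mode = β/(α+1) = 67.67030/15.20 = 4.4520.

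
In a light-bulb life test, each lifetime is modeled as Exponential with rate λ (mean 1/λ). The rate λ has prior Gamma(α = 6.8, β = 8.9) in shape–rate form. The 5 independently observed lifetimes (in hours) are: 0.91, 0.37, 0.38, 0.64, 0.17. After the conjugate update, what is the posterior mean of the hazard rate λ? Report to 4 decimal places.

With a Gamma(shape α, rate β) prior on the exponential rate λ, the posterior after n observations with total T = Σxᵢ is Gamma(α+n, β+T).
Sum of observations T = 2.47 hours; n = 5.
Posterior: Gamma(6.8+5, 8.9+2.47) = Gamma(11.8, 11.37).
Posterior mean of λ = α/β = 11.8/11.37 = 1.0378.

1.0378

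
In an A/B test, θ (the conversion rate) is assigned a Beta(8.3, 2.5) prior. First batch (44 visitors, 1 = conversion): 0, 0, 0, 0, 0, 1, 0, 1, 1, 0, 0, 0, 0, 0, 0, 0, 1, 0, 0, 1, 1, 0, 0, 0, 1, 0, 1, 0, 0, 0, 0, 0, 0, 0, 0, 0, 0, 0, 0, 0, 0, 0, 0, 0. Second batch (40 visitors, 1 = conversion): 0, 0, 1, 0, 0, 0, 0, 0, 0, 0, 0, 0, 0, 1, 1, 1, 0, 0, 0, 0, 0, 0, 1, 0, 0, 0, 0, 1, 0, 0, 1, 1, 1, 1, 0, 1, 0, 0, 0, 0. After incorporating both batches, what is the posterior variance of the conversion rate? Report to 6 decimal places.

The Beta prior is conjugate to a Binomial/Bernoulli likelihood; the update adds successes to α and failures to β.
After batch 1: Beta(8.3+8, 2.5+36) = Beta(16.3, 38.5).
After batch 2: Beta(16.3+11, 38.5+29) = Beta(27.3, 67.5).
Var = αβ/((α+β)²(α+β+1)) = 27.3·67.5/(94.8²·95.8) = 0.002140.

0.002140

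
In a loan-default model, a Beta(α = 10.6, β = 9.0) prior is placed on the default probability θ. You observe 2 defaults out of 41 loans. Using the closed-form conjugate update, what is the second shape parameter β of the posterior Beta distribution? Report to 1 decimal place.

48.0

The Beta prior is conjugate to a Binomial/Bernoulli likelihood; the update adds successes to α and failures to β.
Posterior: Beta(α+k, β+n−k) = Beta(10.6+2, 9.0+39) = Beta(12.6, 48.0).
Posterior β = 48.0.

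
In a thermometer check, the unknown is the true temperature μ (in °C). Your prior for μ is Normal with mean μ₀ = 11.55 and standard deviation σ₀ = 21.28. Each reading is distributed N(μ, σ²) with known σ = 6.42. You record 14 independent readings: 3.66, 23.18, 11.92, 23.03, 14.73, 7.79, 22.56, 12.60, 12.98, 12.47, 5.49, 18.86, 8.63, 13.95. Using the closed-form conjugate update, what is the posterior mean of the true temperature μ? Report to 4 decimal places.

For Normal data with known variance σ², a Normal(μ₀, σ₀²) prior on μ is conjugate. Posterior precision = 1/σ₀² + n/σ²; posterior mean is the precision-weighted average of μ₀ and x̄.
Σxᵢ = 3.66 + 23.18 + 11.92 + 23.03 + 14.73 + 7.79 + 22.56 + 12.60 + 12.98 + 12.47 + 5.49 + 18.86 + 8.63 + 13.95 = 191.85, so n·x̄ = 191.85.
σ₀² = 21.28² = 452.8384, σ² = 6.42² = 41.2164; σ² + n·σ₀² = 41.2164 + 14·452.8384 = 6380.954.
Posterior mean = (μ₀/σ₀² + n·x̄/σ²)/(1/σ₀² + n/σ²) = (σ²·μ₀ + σ₀²·n·x̄)/(σ² + n·σ₀²) = (41.2164·11.55 + 452.8384·191.85)/6380.954 = 87353.09646/6380.954 = 13.6897.

13.6897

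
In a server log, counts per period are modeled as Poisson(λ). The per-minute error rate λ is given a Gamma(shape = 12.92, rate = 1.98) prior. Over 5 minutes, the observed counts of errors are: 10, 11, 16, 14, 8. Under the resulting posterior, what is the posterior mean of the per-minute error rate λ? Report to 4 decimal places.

With a Gamma(shape α, rate β) prior, the Poisson likelihood is conjugate: the posterior is Gamma(α + ΣXᵢ, β + n).
Sum of counts S = 59 over n = 5 minutes.
Posterior: Gamma(α+S, β+n) = Gamma(12.92+59, 1.98+5) = Gamma(71.92, 6.98).
Posterior mean = α/β = 71.92/6.98 = 10.3037.

10.3037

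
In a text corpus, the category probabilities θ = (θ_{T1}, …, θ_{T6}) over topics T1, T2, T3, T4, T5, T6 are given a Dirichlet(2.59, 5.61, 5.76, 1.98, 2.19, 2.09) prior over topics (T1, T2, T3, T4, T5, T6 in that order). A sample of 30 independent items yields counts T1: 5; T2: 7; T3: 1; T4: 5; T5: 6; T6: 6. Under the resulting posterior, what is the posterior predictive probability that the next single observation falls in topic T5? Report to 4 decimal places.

0.1631

The Dirichlet prior is conjugate to the Multinomial likelihood: each posterior αⱼ = prior αⱼ + observed count nⱼ.
Posterior concentration: (7.59, 12.61, 6.76, 6.98, 8.19, 8.09), total = 50.22.
P(next = T5 | data) = α_{T5}/Σα = 0.1631.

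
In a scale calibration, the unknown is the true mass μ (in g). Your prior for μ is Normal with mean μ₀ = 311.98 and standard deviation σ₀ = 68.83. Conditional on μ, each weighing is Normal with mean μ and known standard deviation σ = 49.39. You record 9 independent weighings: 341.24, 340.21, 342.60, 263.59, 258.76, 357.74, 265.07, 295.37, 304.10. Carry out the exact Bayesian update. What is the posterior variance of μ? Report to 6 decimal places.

256.373920

For Normal data with known variance σ², a Normal(μ₀, σ₀²) prior on μ is conjugate. Posterior precision = 1/σ₀² + n/σ²; posterior mean is the precision-weighted average of μ₀ and x̄.
σ₀² = 68.83² = 4737.5689, σ² = 49.39² = 2439.3721; σ² + n·σ₀² = 2439.3721 + 9·4737.5689 = 45077.4922.
Posterior precision = 1/σ₀² + n/σ² = 1/4737.5689 + 9/2439.3721 = (σ² + n·σ₀²)/(σ₀²σ²) = 45077.4922/(4737.5689·2439.3721); posterior variance σₙ² = σ₀²σ²/(σ² + n·σ₀²) = 4737.5689·2439.3721/45077.4922 = 256.373920.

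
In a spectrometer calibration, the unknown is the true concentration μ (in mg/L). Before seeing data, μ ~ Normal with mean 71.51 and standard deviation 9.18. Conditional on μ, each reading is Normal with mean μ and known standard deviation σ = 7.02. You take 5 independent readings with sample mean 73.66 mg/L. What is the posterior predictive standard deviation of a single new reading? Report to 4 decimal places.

7.6226

For Normal data with known variance σ², a Normal(μ₀, σ₀²) prior on μ is conjugate. Posterior precision = 1/σ₀² + n/σ²; posterior mean is the precision-weighted average of μ₀ and x̄.
σ₀² = 9.18² = 84.2724, σ² = 7.02² = 49.2804; σ² + n·σ₀² = 49.2804 + 5·84.2724 = 470.6424.
Posterior precision = 1/σ₀² + n/σ² = 1/84.2724 + 5/49.2804 = (σ² + n·σ₀²)/(σ₀²σ²) = 470.6424/(84.2724·49.2804); posterior variance σₙ² = σ₀²σ²/(σ² + n·σ₀²) = 84.2724·49.2804/470.6424 = 8.824062.
Predictive variance for one new observation = σₙ² + σ² = 84.2724·49.2804/470.6424 + 49.2804 = σ²·(σ₀² + 470.6424)/470.6424 = 49.2804·554.9148/470.6424 = 58.104462; SD = √(49.2804·554.9148/470.6424) = 7.6226.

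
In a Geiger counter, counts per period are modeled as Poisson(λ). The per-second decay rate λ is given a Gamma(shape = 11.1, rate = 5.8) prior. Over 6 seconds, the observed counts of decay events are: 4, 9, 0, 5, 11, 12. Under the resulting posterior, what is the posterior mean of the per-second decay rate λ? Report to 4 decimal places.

With a Gamma(shape α, rate β) prior, the Poisson likelihood is conjugate: the posterior is Gamma(α + ΣXᵢ, β + n).
Sum of counts S = 41 over n = 6 seconds.
Posterior: Gamma(α+S, β+n) = Gamma(11.1+41, 5.8+6) = Gamma(52.1, 11.8).
Posterior mean = α/β = 52.1/11.8 = 4.4153.

4.4153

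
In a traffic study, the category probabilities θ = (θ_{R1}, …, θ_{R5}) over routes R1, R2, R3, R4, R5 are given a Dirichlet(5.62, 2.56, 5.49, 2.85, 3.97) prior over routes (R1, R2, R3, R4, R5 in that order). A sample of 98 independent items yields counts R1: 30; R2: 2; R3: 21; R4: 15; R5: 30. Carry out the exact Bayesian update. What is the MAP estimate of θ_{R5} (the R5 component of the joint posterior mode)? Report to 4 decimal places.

0.2905

The Dirichlet prior is conjugate to the Multinomial likelihood: each posterior αⱼ = prior αⱼ + observed count nⱼ.
Posterior concentration: (35.62, 4.56, 26.49, 17.85, 33.97), total = 118.49.
Joint mode component: (α_{R5}−1)/(Σα−K) = 32.97/113.49 = 0.2905.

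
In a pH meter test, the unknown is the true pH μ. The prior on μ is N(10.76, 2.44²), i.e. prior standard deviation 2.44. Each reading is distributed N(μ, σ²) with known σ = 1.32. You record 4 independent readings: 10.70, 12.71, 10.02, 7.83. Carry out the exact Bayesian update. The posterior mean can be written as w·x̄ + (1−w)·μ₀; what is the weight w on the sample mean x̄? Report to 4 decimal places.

For Normal data with known variance σ², a Normal(μ₀, σ₀²) prior on μ is conjugate. Posterior precision = 1/σ₀² + n/σ²; posterior mean is the precision-weighted average of μ₀ and x̄.
σ₀² = 2.44² = 5.9536, σ² = 1.32² = 1.7424. Prior precision 1/σ₀² = 1/5.9536; data precision n/σ² = 4/1.7424.
w = (n/σ²)/(1/σ₀² + n/σ²) = n·σ₀²/(σ² + n·σ₀²) = 4·5.9536/(1.7424 + 4·5.9536) = 23.8144/25.5568 = 0.9318.

0.9318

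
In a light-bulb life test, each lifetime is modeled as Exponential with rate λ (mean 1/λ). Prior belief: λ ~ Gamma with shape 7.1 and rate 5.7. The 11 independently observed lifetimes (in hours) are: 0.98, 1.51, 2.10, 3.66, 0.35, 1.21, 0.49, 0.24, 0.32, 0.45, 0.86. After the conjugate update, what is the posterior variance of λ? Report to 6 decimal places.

0.056680

With a Gamma(shape α, rate β) prior on the exponential rate λ, the posterior after n observations with total T = Σxᵢ is Gamma(α+n, β+T).
Sum of observations T = 12.17 hours; n = 11.
Posterior: Gamma(7.1+11, 5.7+12.17) = Gamma(18.1, 17.87).
Var = α/β² = 0.056680.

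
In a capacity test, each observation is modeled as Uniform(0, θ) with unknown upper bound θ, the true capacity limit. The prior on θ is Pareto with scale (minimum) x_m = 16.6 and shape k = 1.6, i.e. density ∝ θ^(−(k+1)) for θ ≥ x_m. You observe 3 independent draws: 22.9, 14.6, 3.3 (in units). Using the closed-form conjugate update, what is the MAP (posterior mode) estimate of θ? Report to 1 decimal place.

A Pareto(scale x_m, shape k) prior on the upper bound θ of Uniform(0, θ) is conjugate: posterior is Pareto(max(x_m, max xᵢ), k + n).
Sample maximum = 22.9; prior scale x_m = 16.6 → posterior scale = max = 22.9.
Posterior shape = 1.6 + 3 = 4.6.
The Pareto density is decreasing on [x_m, ∞), so the mode is x_m = 22.9.

22.9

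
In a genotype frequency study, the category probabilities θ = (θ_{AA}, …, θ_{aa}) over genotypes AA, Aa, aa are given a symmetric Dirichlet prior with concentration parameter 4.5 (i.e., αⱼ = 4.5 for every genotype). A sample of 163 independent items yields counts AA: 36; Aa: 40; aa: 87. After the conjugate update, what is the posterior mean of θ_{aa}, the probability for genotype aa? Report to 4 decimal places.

The Dirichlet prior is conjugate to the Multinomial likelihood: each posterior αⱼ = prior αⱼ + observed count nⱼ.
Posterior concentration: (40.5, 44.5, 91.5), total = 176.5.
E[θ_{aa}|data] = α_{aa}/Σα = 91.5/176.5 = 0.5184.

0.5184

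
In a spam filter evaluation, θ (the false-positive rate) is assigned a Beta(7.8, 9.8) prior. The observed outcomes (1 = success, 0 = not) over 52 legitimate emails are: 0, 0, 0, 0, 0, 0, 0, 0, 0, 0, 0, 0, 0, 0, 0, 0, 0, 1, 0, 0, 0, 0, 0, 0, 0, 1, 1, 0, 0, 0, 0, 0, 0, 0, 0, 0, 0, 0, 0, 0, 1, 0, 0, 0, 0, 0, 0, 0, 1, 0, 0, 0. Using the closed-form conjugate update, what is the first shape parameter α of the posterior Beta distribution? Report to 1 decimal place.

The Beta prior is conjugate to a Binomial/Bernoulli likelihood; the update adds successes to α and failures to β.
Posterior: Beta(α+k, β+n−k) = Beta(7.8+5, 9.8+47) = Beta(12.8, 56.8).
Posterior α = 12.8.

12.8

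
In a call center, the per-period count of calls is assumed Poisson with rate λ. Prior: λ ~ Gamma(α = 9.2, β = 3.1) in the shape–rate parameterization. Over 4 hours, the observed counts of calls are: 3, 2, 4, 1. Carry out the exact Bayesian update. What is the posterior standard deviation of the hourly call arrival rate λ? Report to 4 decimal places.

0.6172

With a Gamma(shape α, rate β) prior, the Poisson likelihood is conjugate: the posterior is Gamma(α + ΣXᵢ, β + n).
Sum of counts S = 10 over n = 4 hours.
Posterior: Gamma(α+S, β+n) = Gamma(9.2+10, 3.1+4) = Gamma(19.2, 7.1).
SD = √α/β = √19.2/7.1 = 0.6172.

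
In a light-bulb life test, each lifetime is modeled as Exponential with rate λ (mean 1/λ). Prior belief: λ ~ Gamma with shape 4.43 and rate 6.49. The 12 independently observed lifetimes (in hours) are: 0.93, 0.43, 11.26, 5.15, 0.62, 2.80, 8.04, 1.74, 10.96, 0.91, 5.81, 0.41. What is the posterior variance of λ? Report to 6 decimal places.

With a Gamma(shape α, rate β) prior on the exponential rate λ, the posterior after n observations with total T = Σxᵢ is Gamma(α+n, β+T).
Sum of observations T = 49.06 hours; n = 12.
Posterior: Gamma(4.43+12, 6.49+49.06) = Gamma(16.43, 55.55).
Var = α/β² = 0.005324.

0.005324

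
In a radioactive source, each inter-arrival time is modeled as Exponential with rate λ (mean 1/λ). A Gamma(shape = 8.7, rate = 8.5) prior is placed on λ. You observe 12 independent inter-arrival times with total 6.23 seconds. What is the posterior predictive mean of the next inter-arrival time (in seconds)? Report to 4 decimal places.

0.7477

With a Gamma(shape α, rate β) prior on the exponential rate λ, the posterior after n observations with total T = Σxᵢ is Gamma(α+n, β+T).
Posterior: Gamma(8.7+12, 8.5+6.23) = Gamma(20.7, 14.73).
The predictive distribution for the next observation is Lomax; its mean is β/(α−1) = 14.73/19.7 = 0.7477.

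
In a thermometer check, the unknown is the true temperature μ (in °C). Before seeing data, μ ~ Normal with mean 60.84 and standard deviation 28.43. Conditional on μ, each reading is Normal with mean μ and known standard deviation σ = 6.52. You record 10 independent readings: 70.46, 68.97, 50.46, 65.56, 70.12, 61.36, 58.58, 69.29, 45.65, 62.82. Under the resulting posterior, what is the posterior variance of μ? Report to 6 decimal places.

For Normal data with known variance σ², a Normal(μ₀, σ₀²) prior on μ is conjugate. Posterior precision = 1/σ₀² + n/σ²; posterior mean is the precision-weighted average of μ₀ and x̄.
σ₀² = 28.43² = 808.2649, σ² = 6.52² = 42.5104; σ² + n·σ₀² = 42.5104 + 10·808.2649 = 8125.1594.
Posterior precision = 1/σ₀² + n/σ² = 1/808.2649 + 10/42.5104 = (σ² + n·σ₀²)/(σ₀²σ²) = 8125.1594/(808.2649·42.5104); posterior variance σₙ² = σ₀²σ²/(σ² + n·σ₀²) = 808.2649·42.5104/8125.1594 = 4.228799.

4.228799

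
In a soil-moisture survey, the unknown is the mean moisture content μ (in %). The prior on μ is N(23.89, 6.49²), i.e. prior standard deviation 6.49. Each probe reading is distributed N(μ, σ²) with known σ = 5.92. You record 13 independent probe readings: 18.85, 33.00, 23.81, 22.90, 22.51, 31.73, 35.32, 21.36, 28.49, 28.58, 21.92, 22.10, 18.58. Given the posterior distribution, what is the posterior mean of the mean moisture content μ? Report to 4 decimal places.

25.2333

For Normal data with known variance σ², a Normal(μ₀, σ₀²) prior on μ is conjugate. Posterior precision = 1/σ₀² + n/σ²; posterior mean is the precision-weighted average of μ₀ and x̄.
Σxᵢ = 18.85 + 33.00 + 23.81 + 22.90 + 22.51 + 31.73 + 35.32 + 21.36 + 28.49 + 28.58 + 21.92 + 22.10 + 18.58 = 329.15, so n·x̄ = 329.15.
σ₀² = 6.49² = 42.1201, σ² = 5.92² = 35.0464; σ² + n·σ₀² = 35.0464 + 13·42.1201 = 582.6077.
Posterior mean = (μ₀/σ₀² + n·x̄/σ²)/(1/σ₀² + n/σ²) = (σ²·μ₀ + σ₀²·n·x̄)/(σ² + n·σ₀²) = (35.0464·23.89 + 42.1201·329.15)/582.6077 = 14701.089411/582.6077 = 25.2333.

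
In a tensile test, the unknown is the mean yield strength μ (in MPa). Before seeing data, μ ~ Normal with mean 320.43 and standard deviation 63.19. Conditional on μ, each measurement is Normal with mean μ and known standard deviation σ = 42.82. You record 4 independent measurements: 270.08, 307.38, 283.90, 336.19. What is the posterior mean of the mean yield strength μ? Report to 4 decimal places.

301.5544

For Normal data with known variance σ², a Normal(μ₀, σ₀²) prior on μ is conjugate. Posterior precision = 1/σ₀² + n/σ²; posterior mean is the precision-weighted average of μ₀ and x̄.
Σxᵢ = 270.08 + 307.38 + 283.90 + 336.19 = 1197.55, so n·x̄ = 1197.55.
σ₀² = 63.19² = 3992.9761, σ² = 42.82² = 1833.5524; σ² + n·σ₀² = 1833.5524 + 4·3992.9761 = 17805.4568.
Posterior mean = (μ₀/σ₀² + n·x̄/σ²)/(1/σ₀² + n/σ²) = (σ²·μ₀ + σ₀²·n·x̄)/(σ² + n·σ₀²) = (1833.5524·320.43 + 3992.9761·1197.55)/17805.4568 = 5369313.724087/17805.4568 = 301.5544.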